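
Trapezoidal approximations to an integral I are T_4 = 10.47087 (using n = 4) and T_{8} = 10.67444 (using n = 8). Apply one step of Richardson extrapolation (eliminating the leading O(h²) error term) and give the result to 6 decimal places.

R = (4·T_{8} − T_4) / 3 = (4·10.67444 − 10.47087)/3 = (32.22689)/3 = 10.742297.

10.742297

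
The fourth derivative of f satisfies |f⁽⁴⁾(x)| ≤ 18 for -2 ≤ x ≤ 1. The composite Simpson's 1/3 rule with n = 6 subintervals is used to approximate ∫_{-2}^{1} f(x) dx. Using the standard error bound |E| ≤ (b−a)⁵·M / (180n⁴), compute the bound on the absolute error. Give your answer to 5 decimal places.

0.01875

|E| ≤ (3)⁵·18 / (180·6⁴) = 4374/233280 = 0.01875.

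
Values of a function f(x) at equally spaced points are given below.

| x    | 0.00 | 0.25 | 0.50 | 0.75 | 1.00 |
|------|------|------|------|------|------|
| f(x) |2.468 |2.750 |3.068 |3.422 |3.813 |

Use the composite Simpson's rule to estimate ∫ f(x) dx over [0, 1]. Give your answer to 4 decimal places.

3.0921

h = 0.25, n = 4.
(h/3)·[y₀ + 4y₁ + 2y₂ + 4y₃ + y₄] = 0.083333·(37.105) = 3.0921.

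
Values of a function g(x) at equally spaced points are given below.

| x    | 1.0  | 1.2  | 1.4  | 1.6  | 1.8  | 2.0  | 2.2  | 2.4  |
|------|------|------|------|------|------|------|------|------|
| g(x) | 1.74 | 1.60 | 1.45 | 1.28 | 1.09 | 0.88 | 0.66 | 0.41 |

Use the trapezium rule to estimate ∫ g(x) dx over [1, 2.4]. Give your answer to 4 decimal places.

h = 0.2, n = 7.
(h/2)·[y₀ + 2y₁ + 2y₂ + 2y₃ + 2y₄ + 2y₅ + 2y₆ + y₇] = 0.1·(16.07) = 1.6070.

1.6070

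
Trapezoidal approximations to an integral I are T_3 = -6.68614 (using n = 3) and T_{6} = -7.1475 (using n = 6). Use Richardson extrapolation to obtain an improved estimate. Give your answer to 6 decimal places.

-7.301287

R = (4·T_{6} − T_3) / 3 = (4·(-7.1475) − (-6.68614))/3 = (-21.90386)/3 = -7.301287.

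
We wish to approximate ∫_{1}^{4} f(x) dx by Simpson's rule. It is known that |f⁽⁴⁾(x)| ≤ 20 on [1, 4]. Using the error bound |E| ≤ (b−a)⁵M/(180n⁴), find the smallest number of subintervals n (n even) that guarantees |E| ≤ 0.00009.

Need 4860/(180n⁴) ≤ 0.00009.
n⁴ ≥ 4860/(180·0.00009) = 300000 ⇒ n ≥ 23.4035, so the smallest even n is 24. (n must be even for Simpson's rule.)

24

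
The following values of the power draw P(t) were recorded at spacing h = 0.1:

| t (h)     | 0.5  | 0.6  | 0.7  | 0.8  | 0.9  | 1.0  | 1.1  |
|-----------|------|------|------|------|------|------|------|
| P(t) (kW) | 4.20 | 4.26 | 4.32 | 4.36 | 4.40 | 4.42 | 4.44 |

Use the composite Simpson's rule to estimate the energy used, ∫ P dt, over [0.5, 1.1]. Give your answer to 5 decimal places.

2.60800

h = 0.1, n = 6.
(h/3)·[y₀ + 4y₁ + 2y₂ + 4y₃ + 2y₄ + 4y₅ + y₆] = 0.033333·(78.24) = 2.60800.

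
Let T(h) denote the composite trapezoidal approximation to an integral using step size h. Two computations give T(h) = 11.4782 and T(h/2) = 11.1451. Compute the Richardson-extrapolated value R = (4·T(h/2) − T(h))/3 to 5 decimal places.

11.03407

R = (4·T(h/2) − T(h)) / 3 = (4·11.1451 − 11.4782)/3 = (33.1022)/3 = 11.03407.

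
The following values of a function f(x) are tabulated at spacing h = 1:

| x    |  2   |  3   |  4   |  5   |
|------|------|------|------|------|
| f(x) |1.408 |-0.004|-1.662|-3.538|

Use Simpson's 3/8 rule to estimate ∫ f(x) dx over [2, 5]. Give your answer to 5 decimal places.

h = 1, n = 3.
(3h/8)·[y₀ + 3y₁ + 3y₂ + y₃] = 0.375·(-7.128) = -2.67300.

-2.67300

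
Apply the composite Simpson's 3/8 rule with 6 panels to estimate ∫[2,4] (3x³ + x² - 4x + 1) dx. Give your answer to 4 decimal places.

176.6667

h = (4 − 2)/6 = 0.333333.
Nodes x₀,…,x₆ = 2, 2.333333, 2.666667, 3, 3.333333, 3.666667, 4.
f(x) = 3x³ + x² - 4x + 1: f₀=21, f₁=35.222222, f₂=54.333333, f₃=79, f₄=109.888889, f₅=147.666667, f₆=193.
(3h/8)·[f₀ + 3f₁ + 3f₂ + 2f₃ + 3f₄ + 3f₅ + f₆] = 0.125·(1413.333333) = 176.6667.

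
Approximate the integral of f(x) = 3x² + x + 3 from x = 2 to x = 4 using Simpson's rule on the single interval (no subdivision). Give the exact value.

S = (b−a)/6 · [f(2) + 4f(3) + f(4)] = 0.333333·[17 + 4·33 + 55] = 68.

68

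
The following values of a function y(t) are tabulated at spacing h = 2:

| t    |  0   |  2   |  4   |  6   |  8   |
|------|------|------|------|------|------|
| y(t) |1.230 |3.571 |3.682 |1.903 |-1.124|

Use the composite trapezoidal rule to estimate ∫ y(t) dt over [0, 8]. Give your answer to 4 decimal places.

h = 2, n = 4.
(h/2)·[y₀ + 2y₁ + 2y₂ + 2y₃ + y₄] = 1·(18.418) = 18.4180.

18.4180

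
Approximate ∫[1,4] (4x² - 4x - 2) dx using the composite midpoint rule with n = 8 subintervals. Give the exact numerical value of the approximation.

h = (4 − 1)/8 = 0.375.
Midpoints m₁,…,m₈ = 1.1875, 1.5625, 1.9375, 2.3125, 2.6875, 3.0625, 3.4375, 3.8125.
f(m₁)=-1.109375, f(m₂)=1.515625, f(m₃)=5.265625, f(m₄)=10.140625, f(m₅)=16.140625, f(m₆)=23.265625, f(m₇)=31.515625, f(m₈)=40.890625.
h·[f(m₁) + f(m₂) + f(m₃) + f(m₄) + f(m₅) + f(m₆) + f(m₇) + f(m₈)] = 0.375·(127.625) = 47.859375.

47.859375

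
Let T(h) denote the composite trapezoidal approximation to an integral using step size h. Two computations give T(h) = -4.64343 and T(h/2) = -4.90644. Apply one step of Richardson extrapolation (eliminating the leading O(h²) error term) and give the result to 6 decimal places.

-4.994110

R = (4·T(h/2) − T(h)) / 3 = (4·(-4.90644) − (-4.64343))/3 = (-14.98233)/3 = -4.994110.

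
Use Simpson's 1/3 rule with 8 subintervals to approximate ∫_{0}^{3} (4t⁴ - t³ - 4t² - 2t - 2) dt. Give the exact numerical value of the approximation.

123.181640625

h = (3 − 0)/8 = 0.375.
Nodes t₀,…,t₈ = 0, 0.375, 0.75, 1.125, 1.5, 1.875, 2.25, 2.625, 3.
f(t) = 4t⁴ - t³ - 4t² - 2t - 2: f₀=-2, f₁=-3.2861328125, f₂=-4.90625, f₃=-4.3291015625, f₄=2.875, f₅=23.0341796875, f₆=64.375, f₇=137.0224609375, f₈=253.
(h/3)·[f₀ + 4f₁ + 2f₂ + 4f₃ + 2f₄ + 4f₅ + 2f₆ + 4f₇ + f₈] = 0.125·(985.453125) = 123.181640625.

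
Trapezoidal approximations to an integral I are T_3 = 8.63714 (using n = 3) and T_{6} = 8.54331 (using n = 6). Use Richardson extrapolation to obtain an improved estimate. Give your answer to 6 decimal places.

8.512033

R = (4·T_{6} − T_3) / 3 = (4·8.54331 − 8.63714)/3 = (25.53610)/3 = 8.512033.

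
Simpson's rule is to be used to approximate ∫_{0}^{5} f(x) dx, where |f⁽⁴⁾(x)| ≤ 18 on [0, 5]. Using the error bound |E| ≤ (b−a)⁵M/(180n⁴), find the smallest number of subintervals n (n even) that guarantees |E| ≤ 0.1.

Need 56250/(180n⁴) ≤ 0.1.
n⁴ ≥ 56250/(180·0.1) = 3125 ⇒ n ≥ 7.4767, so the smallest even n is 8. (n must be even for Simpson's rule.)

8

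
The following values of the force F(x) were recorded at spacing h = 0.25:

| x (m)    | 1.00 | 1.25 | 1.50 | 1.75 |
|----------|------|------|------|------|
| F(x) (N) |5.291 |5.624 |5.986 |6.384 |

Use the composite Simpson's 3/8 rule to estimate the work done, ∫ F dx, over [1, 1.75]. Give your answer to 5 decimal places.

h = 0.25, n = 3.
(3h/8)·[y₀ + 3y₁ + 3y₂ + y₃] = 0.09375·(46.505) = 4.35984.

4.35984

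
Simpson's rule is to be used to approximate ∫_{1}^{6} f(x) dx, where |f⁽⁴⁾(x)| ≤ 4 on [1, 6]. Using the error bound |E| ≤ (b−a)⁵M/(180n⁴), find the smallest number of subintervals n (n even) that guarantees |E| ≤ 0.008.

Need 12500/(180n⁴) ≤ 0.008.
n⁴ ≥ 12500/(180·0.008) = 8680.56 ⇒ n ≥ 9.6524, so the smallest even n is 10. (n must be even for Simpson's rule.)

10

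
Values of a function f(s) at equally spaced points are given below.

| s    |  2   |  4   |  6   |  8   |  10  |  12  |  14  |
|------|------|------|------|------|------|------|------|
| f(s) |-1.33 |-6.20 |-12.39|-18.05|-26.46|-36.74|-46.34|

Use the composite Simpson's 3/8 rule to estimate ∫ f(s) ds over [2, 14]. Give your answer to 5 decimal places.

-246.85500

h = 2, n = 6.
(3h/8)·[y₀ + 3y₁ + 3y₂ + 2y₃ + 3y₄ + 3y₅ + y₆] = 0.75·(-329.14) = -246.85500.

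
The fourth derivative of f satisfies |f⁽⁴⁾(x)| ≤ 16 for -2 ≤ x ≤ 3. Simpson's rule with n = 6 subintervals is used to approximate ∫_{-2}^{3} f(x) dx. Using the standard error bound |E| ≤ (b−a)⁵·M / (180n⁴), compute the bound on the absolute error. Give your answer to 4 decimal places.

|E| ≤ (5)⁵·16 / (180·6⁴) = 50000/233280 = 0.2143.

0.2143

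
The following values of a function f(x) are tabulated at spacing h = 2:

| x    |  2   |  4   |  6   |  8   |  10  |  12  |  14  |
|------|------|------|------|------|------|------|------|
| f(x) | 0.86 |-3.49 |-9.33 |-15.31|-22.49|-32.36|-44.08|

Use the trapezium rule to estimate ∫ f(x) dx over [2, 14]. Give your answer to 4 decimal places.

h = 2, n = 6.
(h/2)·[y₀ + 2y₁ + 2y₂ + 2y₃ + 2y₄ + 2y₅ + y₆] = 1·(-209.18) = -209.1800.

-209.1800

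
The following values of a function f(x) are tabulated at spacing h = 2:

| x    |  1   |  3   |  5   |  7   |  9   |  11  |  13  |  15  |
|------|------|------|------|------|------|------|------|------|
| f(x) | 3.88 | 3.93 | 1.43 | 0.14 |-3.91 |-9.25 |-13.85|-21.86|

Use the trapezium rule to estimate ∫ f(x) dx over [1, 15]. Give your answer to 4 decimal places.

h = 2, n = 7.
(h/2)·[y₀ + 2y₁ + 2y₂ + 2y₃ + 2y₄ + 2y₅ + 2y₆ + y₇] = 1·(-61.00) = -61.0000.

-61.0000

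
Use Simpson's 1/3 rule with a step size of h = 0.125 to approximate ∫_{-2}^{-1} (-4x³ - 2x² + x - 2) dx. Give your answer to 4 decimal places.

h = (-1 − (-2))/8 = 0.125.
Nodes x₀,…,x₈ = -2, -1.875, -1.75, -1.625, -1.5, -1.375, -1.25, -1.125, -1.
f(x) = -4x³ - 2x² + x - 2: f₀=20, f₁=15.4609375, f₂=11.5625, f₃=8.2578125, f₄=5.5, f₅=3.2421875, f₆=1.4375, f₇=0.0390625, f₈=-1.
(h/3)·[f₀ + 4f₁ + 2f₂ + 4f₃ + 2f₄ + 4f₅ + 2f₆ + 4f₇ + f₈] = 0.041667·(164) = 6.8333.

6.8333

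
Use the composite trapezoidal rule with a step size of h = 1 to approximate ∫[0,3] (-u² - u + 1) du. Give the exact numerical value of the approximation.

-11

h = (3 − 0)/3 = 1.
Nodes u₀,…,u₃ = 0, 1, 2, 3.
f(u) = -u² - u + 1: f₀=1, f₁=-1, f₂=-5, f₃=-11.
(h/2)·[f₀ + 2f₁ + 2f₂ + f₃] = 0.5·(-22) = -11.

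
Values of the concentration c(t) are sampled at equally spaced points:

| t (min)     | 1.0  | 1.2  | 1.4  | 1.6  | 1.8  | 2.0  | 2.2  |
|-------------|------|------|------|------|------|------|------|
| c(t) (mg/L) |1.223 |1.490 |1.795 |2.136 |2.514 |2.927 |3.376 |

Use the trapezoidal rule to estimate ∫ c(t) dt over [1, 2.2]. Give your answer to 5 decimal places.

2.63230

h = 0.2, n = 6.
(h/2)·[y₀ + 2y₁ + 2y₂ + 2y₃ + 2y₄ + 2y₅ + y₆] = 0.1·(26.323) = 2.63230.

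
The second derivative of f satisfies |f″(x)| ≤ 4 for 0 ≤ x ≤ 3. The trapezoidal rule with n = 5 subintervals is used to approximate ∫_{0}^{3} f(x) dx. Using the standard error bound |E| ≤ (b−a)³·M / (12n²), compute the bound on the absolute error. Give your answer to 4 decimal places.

|E| ≤ (3)³·4 / (12·5²) = 108/300 = 0.3600.

0.3600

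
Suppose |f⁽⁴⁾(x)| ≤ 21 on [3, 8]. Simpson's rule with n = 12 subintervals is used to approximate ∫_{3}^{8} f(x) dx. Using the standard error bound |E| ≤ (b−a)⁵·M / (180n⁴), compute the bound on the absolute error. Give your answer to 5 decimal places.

0.01758

|E| ≤ (5)⁵·21 / (180·12⁴) = 65625/3732480 = 0.01758.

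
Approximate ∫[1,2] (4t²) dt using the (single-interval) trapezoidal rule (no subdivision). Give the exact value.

T = (b−a)/2 · [f(1) + f(2)] = 0.5·[4 + 16] = 10.

10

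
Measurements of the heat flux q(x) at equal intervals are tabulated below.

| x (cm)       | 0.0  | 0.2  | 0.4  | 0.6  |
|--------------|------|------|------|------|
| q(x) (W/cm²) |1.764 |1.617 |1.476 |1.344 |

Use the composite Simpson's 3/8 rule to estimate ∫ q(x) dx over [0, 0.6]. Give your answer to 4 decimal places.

0.9290

h = 0.2, n = 3.
(3h/8)·[y₀ + 3y₁ + 3y₂ + y₃] = 0.075·(12.387) = 0.9290.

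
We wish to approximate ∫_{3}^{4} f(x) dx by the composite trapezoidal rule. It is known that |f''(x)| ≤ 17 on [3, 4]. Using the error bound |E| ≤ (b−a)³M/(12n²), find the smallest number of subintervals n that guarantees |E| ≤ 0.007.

Need 17/(12n²) ≤ 0.007.
n² ≥ 17/(12·0.007) = 202.381 ⇒ n ≥ 14.2261, so the smallest n is 15.

15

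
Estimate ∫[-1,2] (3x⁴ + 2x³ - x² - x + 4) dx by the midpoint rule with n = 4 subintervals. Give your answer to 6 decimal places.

32.070557

h = (2 − (-1))/4 = 0.75.
Midpoints m₁,…,m₄ = -0.625, 0.125, 0.875, 1.625.
f(m₁)=4.203857421875, f(m₂)=3.864013671875, f(m₃)=5.457763671875, f(m₄)=29.235107421875.
h·[f(m₁) + f(m₂) + f(m₃) + f(m₄)] = 0.75·(42.7607421875) = 32.070557.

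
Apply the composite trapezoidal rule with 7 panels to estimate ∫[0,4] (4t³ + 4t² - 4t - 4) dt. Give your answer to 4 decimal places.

h = (4 − 0)/7 = 0.571429.
Nodes t₀,…,t₇ = 0, 0.571429, 1.142857, 1.714286, 2.285714, 2.857143, 3.428571, 4.
f(t) = 4t³ + 4t² - 4t - 4: f₀=-4, f₁=-4.233236, f₂=2.623907, f₃=21.049563, f₄=55.521866, f₅=110.518950, f₆=190.518950, f₇=300.
(h/2)·[f₀ + 2f₁ + 2f₂ + 2f₃ + 2f₄ + 2f₅ + 2f₆ + f₇] = 0.285714·(1048) = 299.4286.

299.4286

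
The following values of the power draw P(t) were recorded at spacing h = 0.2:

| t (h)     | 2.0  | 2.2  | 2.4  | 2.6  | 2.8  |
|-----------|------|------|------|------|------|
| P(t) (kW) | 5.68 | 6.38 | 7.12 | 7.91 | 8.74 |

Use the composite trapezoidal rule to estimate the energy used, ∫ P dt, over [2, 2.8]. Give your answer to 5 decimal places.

h = 0.2, n = 4.
(h/2)·[y₀ + 2y₁ + 2y₂ + 2y₃ + y₄] = 0.1·(57.24) = 5.72400.

5.72400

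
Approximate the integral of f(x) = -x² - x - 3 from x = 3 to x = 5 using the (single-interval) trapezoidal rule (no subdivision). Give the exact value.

T = (b−a)/2 · [f(3) + f(5)] = 1·[(-15) + (-33)] = -48.

-48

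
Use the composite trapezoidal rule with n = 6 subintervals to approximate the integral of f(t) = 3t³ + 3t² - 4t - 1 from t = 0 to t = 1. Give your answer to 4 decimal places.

h = (1 − 0)/6 = 0.166667.
Nodes t₀,…,t₆ = 0, 0.166667, 0.333333, 0.5, 0.666667, 0.833333, 1.
f(t) = 3t³ + 3t² - 4t - 1: f₀=-1, f₁=-1.569444, f₂=-1.888889, f₃=-1.875, f₄=-1.444444, f₅=-0.513889, f₆=1.
(h/2)·[f₀ + 2f₁ + 2f₂ + 2f₃ + 2f₄ + 2f₅ + f₆] = 0.083333·(-14.583333) = -1.2153.

-1.2153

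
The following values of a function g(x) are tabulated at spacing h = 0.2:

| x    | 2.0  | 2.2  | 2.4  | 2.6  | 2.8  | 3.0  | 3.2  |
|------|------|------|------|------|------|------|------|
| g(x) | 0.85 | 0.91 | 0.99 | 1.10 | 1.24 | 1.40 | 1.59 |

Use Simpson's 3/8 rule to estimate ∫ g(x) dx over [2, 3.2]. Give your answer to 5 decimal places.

h = 0.2, n = 6.
(3h/8)·[y₀ + 3y₁ + 3y₂ + 2y₃ + 3y₄ + 3y₅ + y₆] = 0.075·(18.26) = 1.36950.

1.36950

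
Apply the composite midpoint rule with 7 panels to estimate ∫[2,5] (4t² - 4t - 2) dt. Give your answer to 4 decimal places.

h = (5 − 2)/7 = 0.428571.
Midpoints m₁,…,m₇ = 2.214286, 2.642857, 3.071429, 3.5, 3.928571, 4.357143, 4.785714.
f(m₁)=8.755102, f(m₂)=15.367347, f(m₃)=23.448980, f(m₄)=33, f(m₅)=44.020408, f(m₆)=56.510204, f(m₇)=70.469388.
h·[f(m₁) + f(m₂) + f(m₃) + f(m₄) + f(m₅) + f(m₆) + f(m₇)] = 0.428571·(251.571429) = 107.8163.

107.8163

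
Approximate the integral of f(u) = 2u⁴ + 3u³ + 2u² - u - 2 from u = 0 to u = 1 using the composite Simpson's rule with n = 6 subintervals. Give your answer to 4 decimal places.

h = (1 − 0)/6 = 0.166667.
Nodes u₀,…,u₆ = 0, 0.166667, 0.333333, 0.5, 0.666667, 0.833333, 1.
f(u) = 2u⁴ + 3u³ + 2u² - u - 2: f₀=-2, f₁=-2.095679, f₂=-1.975309, f₃=-1.5, f₄=-0.493827, f₅=1.256173, f₆=4.
(h/3)·[f₀ + 4f₁ + 2f₂ + 4f₃ + 2f₄ + 4f₅ + f₆] = 0.055556·(-12.296296) = -0.6831.

-0.6831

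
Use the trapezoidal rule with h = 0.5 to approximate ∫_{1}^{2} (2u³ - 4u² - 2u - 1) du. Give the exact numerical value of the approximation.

-5.625

h = (2 − 1)/2 = 0.5.
Nodes u₀,…,u₂ = 1, 1.5, 2.
f(u) = 2u³ - 4u² - 2u - 1: f₀=-5, f₁=-6.25, f₂=-5.
(h/2)·[f₀ + 2f₁ + f₂] = 0.25·(-22.5) = -5.625.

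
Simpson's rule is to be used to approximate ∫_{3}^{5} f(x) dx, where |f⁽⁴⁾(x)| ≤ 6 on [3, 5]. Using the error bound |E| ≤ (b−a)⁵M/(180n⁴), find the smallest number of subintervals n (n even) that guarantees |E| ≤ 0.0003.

8

Need 192/(180n⁴) ≤ 0.0003.
n⁴ ≥ 192/(180·0.0003) = 3555.56 ⇒ n ≥ 7.7219, so the smallest even n is 8. (n must be even for Simpson's rule.)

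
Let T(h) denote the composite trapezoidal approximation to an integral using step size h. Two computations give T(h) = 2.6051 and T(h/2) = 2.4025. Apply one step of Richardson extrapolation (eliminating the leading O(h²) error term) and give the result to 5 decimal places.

R = (4·T(h/2) − T(h)) / 3 = (4·2.4025 − 2.6051)/3 = (7.0049)/3 = 2.33497.

2.33497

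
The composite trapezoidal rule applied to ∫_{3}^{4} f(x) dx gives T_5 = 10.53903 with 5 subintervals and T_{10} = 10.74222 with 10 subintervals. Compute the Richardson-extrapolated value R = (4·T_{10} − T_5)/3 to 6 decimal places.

10.809950

R = (4·T_{10} − T_5) / 3 = (4·10.74222 − 10.53903)/3 = (32.42985)/3 = 10.809950.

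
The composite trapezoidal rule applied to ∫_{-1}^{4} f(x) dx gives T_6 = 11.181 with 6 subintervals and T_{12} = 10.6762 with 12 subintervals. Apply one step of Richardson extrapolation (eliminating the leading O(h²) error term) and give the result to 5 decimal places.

R = (4·T_{12} − T_6) / 3 = (4·10.6762 − 11.181)/3 = (31.5238)/3 = 10.50793.

10.50793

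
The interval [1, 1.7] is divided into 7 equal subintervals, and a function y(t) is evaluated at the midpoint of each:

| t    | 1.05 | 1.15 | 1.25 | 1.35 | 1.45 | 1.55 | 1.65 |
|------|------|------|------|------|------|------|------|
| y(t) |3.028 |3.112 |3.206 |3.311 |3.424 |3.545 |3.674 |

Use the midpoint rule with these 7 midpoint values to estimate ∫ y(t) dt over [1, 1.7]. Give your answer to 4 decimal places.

h = 0.1, n = 7.
h·[y(m₁) + y(m₂) + y(m₃) + y(m₄) + y(m₅) + y(m₆) + y(m₇)] = 0.1·(23.300) = 2.3300.

2.3300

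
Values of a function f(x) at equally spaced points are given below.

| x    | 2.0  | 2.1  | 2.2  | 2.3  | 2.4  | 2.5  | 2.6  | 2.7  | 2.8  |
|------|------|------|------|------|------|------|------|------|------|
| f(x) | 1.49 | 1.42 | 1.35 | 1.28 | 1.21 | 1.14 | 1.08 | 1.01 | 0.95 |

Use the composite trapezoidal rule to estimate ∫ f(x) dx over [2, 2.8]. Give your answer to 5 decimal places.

0.97100

h = 0.1, n = 8.
(h/2)·[y₀ + 2y₁ + 2y₂ + 2y₃ + 2y₄ + 2y₅ + 2y₆ + 2y₇ + y₈] = 0.05·(19.42) = 0.97100.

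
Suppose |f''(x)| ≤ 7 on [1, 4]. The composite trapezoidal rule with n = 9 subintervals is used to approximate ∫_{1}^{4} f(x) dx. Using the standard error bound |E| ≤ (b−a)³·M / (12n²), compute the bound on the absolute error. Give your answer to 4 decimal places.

0.1944

|E| ≤ (3)³·7 / (12·9²) = 189/972 = 0.1944.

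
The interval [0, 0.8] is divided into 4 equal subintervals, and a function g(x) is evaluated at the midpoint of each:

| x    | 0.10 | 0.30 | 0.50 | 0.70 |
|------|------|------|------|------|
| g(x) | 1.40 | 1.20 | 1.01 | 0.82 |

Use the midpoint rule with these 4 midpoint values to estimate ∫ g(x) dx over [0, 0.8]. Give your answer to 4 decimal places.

h = 0.2, n = 4.
h·[y(m₁) + y(m₂) + y(m₃) + y(m₄)] = 0.2·(4.43) = 0.8860.

0.8860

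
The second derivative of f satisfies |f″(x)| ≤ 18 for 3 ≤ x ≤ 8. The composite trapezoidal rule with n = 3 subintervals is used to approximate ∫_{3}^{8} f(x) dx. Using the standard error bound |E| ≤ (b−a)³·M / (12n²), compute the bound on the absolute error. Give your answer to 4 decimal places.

|E| ≤ (5)³·18 / (12·3²) = 2250/108 = 20.8333.

20.8333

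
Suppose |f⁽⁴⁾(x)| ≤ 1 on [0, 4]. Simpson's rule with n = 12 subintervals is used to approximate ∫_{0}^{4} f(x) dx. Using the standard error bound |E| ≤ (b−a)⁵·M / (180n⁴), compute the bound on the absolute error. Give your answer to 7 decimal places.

|E| ≤ (4)⁵·1 / (180·12⁴) = 1024/3732480 = 0.0002743.

0.0002743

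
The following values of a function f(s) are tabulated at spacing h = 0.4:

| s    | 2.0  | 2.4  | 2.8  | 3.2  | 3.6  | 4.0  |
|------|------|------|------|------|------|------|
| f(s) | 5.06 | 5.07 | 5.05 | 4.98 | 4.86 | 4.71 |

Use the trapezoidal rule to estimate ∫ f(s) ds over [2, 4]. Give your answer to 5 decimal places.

h = 0.4, n = 5.
(h/2)·[y₀ + 2y₁ + 2y₂ + 2y₃ + 2y₄ + y₅] = 0.2·(49.69) = 9.93800.

9.93800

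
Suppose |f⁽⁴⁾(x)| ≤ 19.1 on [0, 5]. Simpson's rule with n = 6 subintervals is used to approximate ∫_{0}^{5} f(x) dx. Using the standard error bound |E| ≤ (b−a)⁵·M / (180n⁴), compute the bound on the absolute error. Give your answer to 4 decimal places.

|E| ≤ (5)⁵·19.1 / (180·6⁴) = 59687.5/233280 = 0.2559.

0.2559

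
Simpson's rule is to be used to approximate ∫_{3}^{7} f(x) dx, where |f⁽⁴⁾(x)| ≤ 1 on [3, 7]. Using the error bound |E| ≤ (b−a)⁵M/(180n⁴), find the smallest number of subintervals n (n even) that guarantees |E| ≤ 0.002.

Need 1024/(180n⁴) ≤ 0.002.
n⁴ ≥ 1024/(180·0.002) = 2844.44 ⇒ n ≥ 7.3030, so the smallest even n is 8. (n must be even for Simpson's rule.)

8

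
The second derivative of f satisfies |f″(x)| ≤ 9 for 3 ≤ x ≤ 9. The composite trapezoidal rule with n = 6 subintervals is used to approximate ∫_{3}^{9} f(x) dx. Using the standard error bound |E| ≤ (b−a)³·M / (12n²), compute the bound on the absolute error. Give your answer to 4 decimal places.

4.5000

|E| ≤ (6)³·9 / (12·6²) = 1944/432 = 4.5000.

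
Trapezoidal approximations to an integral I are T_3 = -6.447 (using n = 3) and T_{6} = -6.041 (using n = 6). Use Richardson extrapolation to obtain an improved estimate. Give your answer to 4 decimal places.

-5.9057

R = (4·T_{6} − T_3) / 3 = (4·(-6.041) − (-6.447))/3 = (-17.717)/3 = -5.9057.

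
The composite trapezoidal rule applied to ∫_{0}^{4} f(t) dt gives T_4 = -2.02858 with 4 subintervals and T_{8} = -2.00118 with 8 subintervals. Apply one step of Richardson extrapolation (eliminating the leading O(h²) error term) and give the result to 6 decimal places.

-1.992047

R = (4·T_{8} − T_4) / 3 = (4·(-2.00118) − (-2.02858))/3 = (-5.97614)/3 = -1.992047.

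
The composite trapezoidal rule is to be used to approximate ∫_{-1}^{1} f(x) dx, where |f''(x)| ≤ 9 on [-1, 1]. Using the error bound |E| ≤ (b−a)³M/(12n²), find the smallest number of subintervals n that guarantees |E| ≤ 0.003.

Need 72/(12n²) ≤ 0.003.
n² ≥ 72/(12·0.003) = 2000 ⇒ n ≥ 44.7214, so the smallest n is 45.

45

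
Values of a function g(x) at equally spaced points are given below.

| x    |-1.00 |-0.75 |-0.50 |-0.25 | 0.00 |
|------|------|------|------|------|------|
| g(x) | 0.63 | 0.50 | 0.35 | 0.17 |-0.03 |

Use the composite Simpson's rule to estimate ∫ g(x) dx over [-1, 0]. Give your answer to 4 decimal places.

h = 0.25, n = 4.
(h/3)·[y₀ + 4y₁ + 2y₂ + 4y₃ + y₄] = 0.083333·(3.98) = 0.3317.

0.3317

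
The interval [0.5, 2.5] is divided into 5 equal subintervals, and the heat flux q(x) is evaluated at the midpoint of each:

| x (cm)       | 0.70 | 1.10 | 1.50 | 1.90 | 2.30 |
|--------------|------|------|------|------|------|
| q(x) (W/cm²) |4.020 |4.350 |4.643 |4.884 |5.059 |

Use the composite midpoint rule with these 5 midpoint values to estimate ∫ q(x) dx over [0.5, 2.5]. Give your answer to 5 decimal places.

9.18240

h = 0.4, n = 5.
h·[y(m₁) + y(m₂) + y(m₃) + y(m₄) + y(m₅)] = 0.4·(22.956) = 9.18240.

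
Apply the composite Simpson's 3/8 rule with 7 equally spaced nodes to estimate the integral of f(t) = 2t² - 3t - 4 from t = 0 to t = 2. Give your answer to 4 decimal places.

-8.6667

h = (2 − 0)/6 = 0.333333.
Nodes t₀,…,t₆ = 0, 0.333333, 0.666667, 1, 1.333333, 1.666667, 2.
f(t) = 2t² - 3t - 4: f₀=-4, f₁=-4.777778, f₂=-5.111111, f₃=-5, f₄=-4.444444, f₅=-3.444444, f₆=-2.
(3h/8)·[f₀ + 3f₁ + 3f₂ + 2f₃ + 3f₄ + 3f₅ + f₆] = 0.125·(-69.333333) = -8.6667.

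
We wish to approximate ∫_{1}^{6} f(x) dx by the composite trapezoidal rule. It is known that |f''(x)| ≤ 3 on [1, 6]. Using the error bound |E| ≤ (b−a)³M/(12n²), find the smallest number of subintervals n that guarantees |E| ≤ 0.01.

Need 375/(12n²) ≤ 0.01.
n² ≥ 375/(12·0.01) = 3125 ⇒ n ≥ 55.9017, so the smallest n is 56.

56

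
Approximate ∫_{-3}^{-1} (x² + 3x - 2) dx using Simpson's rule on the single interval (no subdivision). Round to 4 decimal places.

S = (b−a)/6 · [f(-3) + 4f(-2) + f(-1)] = 0.333333·[(-2) + 4·(-4) + (-4)] = -7.3333.

-7.3333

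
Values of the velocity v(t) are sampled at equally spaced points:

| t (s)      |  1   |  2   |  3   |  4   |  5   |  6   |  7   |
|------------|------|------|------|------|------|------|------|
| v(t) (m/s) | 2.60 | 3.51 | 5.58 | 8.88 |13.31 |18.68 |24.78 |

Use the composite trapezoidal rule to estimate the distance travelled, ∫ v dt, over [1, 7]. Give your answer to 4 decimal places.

h = 1, n = 6.
(h/2)·[y₀ + 2y₁ + 2y₂ + 2y₃ + 2y₄ + 2y₅ + y₆] = 0.5·(127.30) = 63.6500.

63.6500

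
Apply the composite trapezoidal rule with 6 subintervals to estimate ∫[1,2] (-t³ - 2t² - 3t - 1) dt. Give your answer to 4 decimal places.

-13.9468

h = (2 − 1)/6 = 0.166667.
Nodes t₀,…,t₆ = 1, 1.166667, 1.333333, 1.5, 1.666667, 1.833333, 2.
f(t) = -t³ - 2t² - 3t - 1: f₀=-7, f₁=-8.810185, f₂=-10.925926, f₃=-13.375, f₄=-16.185185, f₅=-19.384259, f₆=-23.
(h/2)·[f₀ + 2f₁ + 2f₂ + 2f₃ + 2f₄ + 2f₅ + f₆] = 0.083333·(-167.361111) = -13.9468.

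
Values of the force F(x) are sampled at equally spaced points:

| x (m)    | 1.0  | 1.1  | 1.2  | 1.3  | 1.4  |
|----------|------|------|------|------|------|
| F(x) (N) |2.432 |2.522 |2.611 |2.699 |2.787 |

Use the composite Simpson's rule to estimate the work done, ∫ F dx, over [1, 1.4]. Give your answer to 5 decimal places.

1.04417

h = 0.1, n = 4.
(h/3)·[y₀ + 4y₁ + 2y₂ + 4y₃ + y₄] = 0.033333·(31.325) = 1.04417.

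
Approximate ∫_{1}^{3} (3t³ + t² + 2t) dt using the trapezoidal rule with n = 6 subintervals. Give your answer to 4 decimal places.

77.3704

h = (3 − 1)/6 = 0.333333.
Nodes t₀,…,t₆ = 1, 1.333333, 1.666667, 2, 2.333333, 2.666667, 3.
f(t) = 3t³ + t² + 2t: f₀=6, f₁=11.555556, f₂=20, f₃=32, f₄=48.222222, f₅=69.333333, f₆=96.
(h/2)·[f₀ + 2f₁ + 2f₂ + 2f₃ + 2f₄ + 2f₅ + f₆] = 0.166667·(464.222222) = 77.3704.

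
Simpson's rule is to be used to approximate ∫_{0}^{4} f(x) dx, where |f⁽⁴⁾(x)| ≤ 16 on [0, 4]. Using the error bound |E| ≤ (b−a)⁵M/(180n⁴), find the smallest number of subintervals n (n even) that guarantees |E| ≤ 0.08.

Need 16384/(180n⁴) ≤ 0.08.
n⁴ ≥ 16384/(180·0.08) = 1137.78 ⇒ n ≥ 5.8078, so the smallest even n is 6. (n must be even for Simpson's rule.)

6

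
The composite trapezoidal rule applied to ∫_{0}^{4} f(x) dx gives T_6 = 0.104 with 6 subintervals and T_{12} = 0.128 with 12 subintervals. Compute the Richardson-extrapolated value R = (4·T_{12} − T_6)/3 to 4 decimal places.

0.1360

R = (4·T_{12} − T_6) / 3 = (4·0.128 − 0.104)/3 = (0.408)/3 = 0.1360.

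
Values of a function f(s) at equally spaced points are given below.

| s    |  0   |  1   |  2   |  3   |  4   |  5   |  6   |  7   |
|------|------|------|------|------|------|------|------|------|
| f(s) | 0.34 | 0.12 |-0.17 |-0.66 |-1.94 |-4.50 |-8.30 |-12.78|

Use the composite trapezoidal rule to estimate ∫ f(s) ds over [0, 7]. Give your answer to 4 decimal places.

h = 1, n = 7.
(h/2)·[y₀ + 2y₁ + 2y₂ + 2y₃ + 2y₄ + 2y₅ + 2y₆ + y₇] = 0.5·(-43.34) = -21.6700.

-21.6700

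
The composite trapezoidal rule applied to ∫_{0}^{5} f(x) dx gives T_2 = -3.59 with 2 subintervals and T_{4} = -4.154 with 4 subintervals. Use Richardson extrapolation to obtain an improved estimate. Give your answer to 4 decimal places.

-4.3420

R = (4·T_{4} − T_2) / 3 = (4·(-4.154) − (-3.59))/3 = (-13.026)/3 = -4.3420.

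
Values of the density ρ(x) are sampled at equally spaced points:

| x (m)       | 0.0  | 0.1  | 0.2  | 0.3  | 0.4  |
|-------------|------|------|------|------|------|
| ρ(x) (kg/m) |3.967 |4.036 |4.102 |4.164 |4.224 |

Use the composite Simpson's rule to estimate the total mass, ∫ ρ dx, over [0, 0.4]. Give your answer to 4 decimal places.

h = 0.1, n = 4.
(h/3)·[y₀ + 4y₁ + 2y₂ + 4y₃ + y₄] = 0.033333·(49.195) = 1.6398.

1.6398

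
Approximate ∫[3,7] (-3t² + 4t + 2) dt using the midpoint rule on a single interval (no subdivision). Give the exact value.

M = (b−a)·f(5) = 4·(-53) = -212.

-212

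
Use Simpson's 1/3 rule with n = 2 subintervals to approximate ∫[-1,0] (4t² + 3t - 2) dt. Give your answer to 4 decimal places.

-2.1667

h = (0 − (-1))/2 = 0.5.
Nodes t₀,…,t₂ = -1, -0.5, 0.
f(t) = 4t² + 3t - 2: f₀=-1, f₁=-2.5, f₂=-2.
(h/3)·[f₀ + 4f₁ + f₂] = 0.166667·(-13) = -2.1667.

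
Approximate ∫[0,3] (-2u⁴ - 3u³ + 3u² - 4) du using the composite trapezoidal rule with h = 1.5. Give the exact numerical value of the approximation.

-194.25

h = (3 − 0)/2 = 1.5.
Nodes u₀,…,u₂ = 0, 1.5, 3.
f(u) = -2u⁴ - 3u³ + 3u² - 4: f₀=-4, f₁=-17.5, f₂=-220.
(h/2)·[f₀ + 2f₁ + f₂] = 0.75·(-259) = -194.25.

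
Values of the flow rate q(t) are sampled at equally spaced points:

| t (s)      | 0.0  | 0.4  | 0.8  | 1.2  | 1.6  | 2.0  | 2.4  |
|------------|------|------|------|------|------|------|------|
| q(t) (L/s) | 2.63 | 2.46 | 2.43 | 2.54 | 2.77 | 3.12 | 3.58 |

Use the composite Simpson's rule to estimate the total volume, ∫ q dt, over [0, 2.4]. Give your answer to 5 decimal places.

6.54533

h = 0.4, n = 6.
(h/3)·[y₀ + 4y₁ + 2y₂ + 4y₃ + 2y₄ + 4y₅ + y₆] = 0.133333·(49.09) = 6.54533.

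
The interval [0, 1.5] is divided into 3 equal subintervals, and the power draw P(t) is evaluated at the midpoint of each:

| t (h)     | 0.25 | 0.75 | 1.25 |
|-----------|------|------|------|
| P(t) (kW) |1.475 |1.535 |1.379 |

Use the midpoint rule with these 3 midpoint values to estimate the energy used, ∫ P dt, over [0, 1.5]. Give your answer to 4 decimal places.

2.1945

h = 0.5, n = 3.
h·[y(m₁) + y(m₂) + y(m₃)] = 0.5·(4.389) = 2.1945.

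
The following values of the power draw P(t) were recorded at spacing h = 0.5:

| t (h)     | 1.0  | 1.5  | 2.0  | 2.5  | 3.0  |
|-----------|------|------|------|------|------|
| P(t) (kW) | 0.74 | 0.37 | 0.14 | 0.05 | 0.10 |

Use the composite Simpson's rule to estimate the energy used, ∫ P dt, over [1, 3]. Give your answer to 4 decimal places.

0.4667

h = 0.5, n = 4.
(h/3)·[y₀ + 4y₁ + 2y₂ + 4y₃ + y₄] = 0.166667·(2.80) = 0.4667.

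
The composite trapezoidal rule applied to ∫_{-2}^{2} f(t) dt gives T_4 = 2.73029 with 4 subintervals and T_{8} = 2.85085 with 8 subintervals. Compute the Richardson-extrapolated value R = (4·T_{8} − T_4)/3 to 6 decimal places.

R = (4·T_{8} − T_4) / 3 = (4·2.85085 − 2.73029)/3 = (8.67311)/3 = 2.891037.

2.891037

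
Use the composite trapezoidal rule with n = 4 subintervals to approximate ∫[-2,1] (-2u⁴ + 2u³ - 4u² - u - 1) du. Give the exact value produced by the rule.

-39.48046875

h = (1 − (-2))/4 = 0.75.
Nodes u₀,…,u₄ = -2, -1.25, -0.5, 0.25, 1.
f(u) = -2u⁴ + 2u³ - 4u² - u - 1: f₀=-63, f₁=-14.7890625, f₂=-1.875, f₃=-1.4765625, f₄=-6.
(h/2)·[f₀ + 2f₁ + 2f₂ + 2f₃ + f₄] = 0.375·(-105.28125) = -39.48046875.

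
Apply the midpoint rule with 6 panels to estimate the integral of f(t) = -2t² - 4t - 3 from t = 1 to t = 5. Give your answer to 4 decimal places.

-142.3704

h = (5 − 1)/6 = 0.666667.
Midpoints m₁,…,m₆ = 1.333333, 2, 2.666667, 3.333333, 4, 4.666667.
f(m₁)=-11.888889, f(m₂)=-19, f(m₃)=-27.888889, f(m₄)=-38.555556, f(m₅)=-51, f(m₆)=-65.222222.
h·[f(m₁) + f(m₂) + f(m₃) + f(m₄) + f(m₅) + f(m₆)] = 0.666667·(-213.555556) = -142.3704.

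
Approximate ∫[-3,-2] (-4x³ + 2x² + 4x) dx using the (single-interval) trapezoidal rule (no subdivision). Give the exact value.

73

T = (b−a)/2 · [f(-3) + f(-2)] = 0.5·[114 + 32] = 73.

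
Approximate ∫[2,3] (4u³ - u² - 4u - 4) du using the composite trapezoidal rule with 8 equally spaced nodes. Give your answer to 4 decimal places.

44.7653

h = (3 − 2)/7 = 0.142857.
Nodes u₀,…,u₇ = 2, 2.142857, 2.285714, 2.428571, 2.571429, 2.714286, 2.857143, 3.
f(u) = 4u³ - u² - 4u - 4: f₀=16, f₁=22.195335, f₂=29.399417, f₃=37.682216, f₄=47.113703, f₅=57.763848, f₆=69.702624, f₇=83.
(h/2)·[f₀ + 2f₁ + 2f₂ + 2f₃ + 2f₄ + 2f₅ + 2f₆ + f₇] = 0.071429·(626.714286) = 44.7653.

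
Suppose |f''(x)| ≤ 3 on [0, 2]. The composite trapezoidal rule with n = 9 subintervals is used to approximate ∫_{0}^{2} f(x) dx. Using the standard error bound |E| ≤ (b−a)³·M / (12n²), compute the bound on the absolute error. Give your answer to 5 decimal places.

0.02469

|E| ≤ (2)³·3 / (12·9²) = 24/972 = 0.02469.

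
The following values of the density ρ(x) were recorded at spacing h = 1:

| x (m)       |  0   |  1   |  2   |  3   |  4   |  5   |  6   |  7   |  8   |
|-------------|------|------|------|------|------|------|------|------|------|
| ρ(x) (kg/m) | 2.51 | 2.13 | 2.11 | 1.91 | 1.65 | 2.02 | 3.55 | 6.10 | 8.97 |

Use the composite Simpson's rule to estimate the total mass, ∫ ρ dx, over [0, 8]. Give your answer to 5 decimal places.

24.91333

h = 1, n = 8.
(h/3)·[y₀ + 4y₁ + 2y₂ + 4y₃ + 2y₄ + 4y₅ + 2y₆ + 4y₇ + y₈] = 0.333333·(74.74) = 24.91333.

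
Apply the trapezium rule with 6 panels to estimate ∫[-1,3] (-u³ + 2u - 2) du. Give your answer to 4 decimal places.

h = (3 − (-1))/6 = 0.666667.
Nodes u₀,…,u₆ = -1, -0.333333, 0.333333, 1, 1.666667, 2.333333, 3.
f(u) = -u³ + 2u - 2: f₀=-3, f₁=-2.629630, f₂=-1.370370, f₃=-1, f₄=-3.296296, f₅=-10.037037, f₆=-23.
(h/2)·[f₀ + 2f₁ + 2f₂ + 2f₃ + 2f₄ + 2f₅ + f₆] = 0.333333·(-62.666667) = -20.8889.

-20.8889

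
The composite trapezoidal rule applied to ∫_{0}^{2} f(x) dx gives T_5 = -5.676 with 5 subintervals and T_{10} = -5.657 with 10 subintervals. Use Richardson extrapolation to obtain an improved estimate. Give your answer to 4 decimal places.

-5.6507

R = (4·T_{10} − T_5) / 3 = (4·(-5.657) − (-5.676))/3 = (-16.952)/3 = -5.6507.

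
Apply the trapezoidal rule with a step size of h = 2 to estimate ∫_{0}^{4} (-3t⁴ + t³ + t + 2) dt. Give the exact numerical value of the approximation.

h = (4 − 0)/2 = 2.
Nodes t₀,…,t₂ = 0, 2, 4.
f(t) = -3t⁴ + t³ + t + 2: f₀=2, f₁=-36, f₂=-698.
(h/2)·[f₀ + 2f₁ + f₂] = 1·(-768) = -768.

-768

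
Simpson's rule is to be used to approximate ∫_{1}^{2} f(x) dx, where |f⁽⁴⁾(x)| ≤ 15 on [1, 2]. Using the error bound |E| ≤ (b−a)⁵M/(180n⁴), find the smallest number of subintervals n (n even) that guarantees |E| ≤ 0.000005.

Need 15/(180n⁴) ≤ 0.000005.
n⁴ ≥ 15/(180·0.000005) = 16666.7 ⇒ n ≥ 11.3622, so the smallest even n is 12. (n must be even for Simpson's rule.)

12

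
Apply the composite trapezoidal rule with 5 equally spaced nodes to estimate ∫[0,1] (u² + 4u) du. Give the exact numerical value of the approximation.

h = (1 − 0)/4 = 0.25.
Nodes u₀,…,u₄ = 0, 0.25, 0.5, 0.75, 1.
f(u) = u² + 4u: f₀=0, f₁=1.0625, f₂=2.25, f₃=3.5625, f₄=5.
(h/2)·[f₀ + 2f₁ + 2f₂ + 2f₃ + f₄] = 0.125·(18.75) = 2.34375.

2.34375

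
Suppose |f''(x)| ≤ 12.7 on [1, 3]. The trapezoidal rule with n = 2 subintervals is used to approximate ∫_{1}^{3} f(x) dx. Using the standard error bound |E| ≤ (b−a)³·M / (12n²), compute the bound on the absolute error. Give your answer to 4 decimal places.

2.1167

|E| ≤ (2)³·12.7 / (12·2²) = 101.6/48 = 2.1167.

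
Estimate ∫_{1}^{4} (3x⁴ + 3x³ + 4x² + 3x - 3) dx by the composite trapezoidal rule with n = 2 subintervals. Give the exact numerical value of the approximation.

1072.59375

h = (4 − 1)/2 = 1.5.
Nodes x₀,…,x₂ = 1, 2.5, 4.
f(x) = 3x⁴ + 3x³ + 4x² + 3x - 3: f₀=10, f₁=193.5625, f₂=1033.
(h/2)·[f₀ + 2f₁ + f₂] = 0.75·(1430.125) = 1072.59375.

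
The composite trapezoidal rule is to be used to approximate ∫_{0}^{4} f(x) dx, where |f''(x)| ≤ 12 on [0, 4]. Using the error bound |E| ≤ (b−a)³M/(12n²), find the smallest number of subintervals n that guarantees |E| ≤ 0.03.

47

Need 768/(12n²) ≤ 0.03.
n² ≥ 768/(12·0.03) = 2133.33 ⇒ n ≥ 46.1880, so the smallest n is 47.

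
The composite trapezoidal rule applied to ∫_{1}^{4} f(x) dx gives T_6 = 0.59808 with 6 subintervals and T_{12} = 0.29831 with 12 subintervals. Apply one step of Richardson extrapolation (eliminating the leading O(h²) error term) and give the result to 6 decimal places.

0.198387

R = (4·T_{12} − T_6) / 3 = (4·0.29831 − 0.59808)/3 = (0.59516)/3 = 0.198387.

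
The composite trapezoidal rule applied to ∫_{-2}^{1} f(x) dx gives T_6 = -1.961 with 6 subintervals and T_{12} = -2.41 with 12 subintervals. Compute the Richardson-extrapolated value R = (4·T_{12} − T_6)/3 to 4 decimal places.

R = (4·T_{12} − T_6) / 3 = (4·(-2.41) − (-1.961))/3 = (-7.679)/3 = -2.5597.

-2.5597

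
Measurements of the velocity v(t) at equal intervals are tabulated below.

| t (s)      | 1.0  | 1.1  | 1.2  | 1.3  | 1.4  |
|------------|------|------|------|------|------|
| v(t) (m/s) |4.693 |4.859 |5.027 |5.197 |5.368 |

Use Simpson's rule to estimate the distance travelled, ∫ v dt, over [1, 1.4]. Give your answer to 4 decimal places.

h = 0.1, n = 4.
(h/3)·[y₀ + 4y₁ + 2y₂ + 4y₃ + y₄] = 0.033333·(60.339) = 2.0113.

2.0113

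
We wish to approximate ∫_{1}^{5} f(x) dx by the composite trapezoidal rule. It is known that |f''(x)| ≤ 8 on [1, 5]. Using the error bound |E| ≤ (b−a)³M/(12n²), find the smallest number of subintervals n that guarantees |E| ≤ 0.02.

Need 512/(12n²) ≤ 0.02.
n² ≥ 512/(12·0.02) = 2133.33 ⇒ n ≥ 46.1880, so the smallest n is 47.

47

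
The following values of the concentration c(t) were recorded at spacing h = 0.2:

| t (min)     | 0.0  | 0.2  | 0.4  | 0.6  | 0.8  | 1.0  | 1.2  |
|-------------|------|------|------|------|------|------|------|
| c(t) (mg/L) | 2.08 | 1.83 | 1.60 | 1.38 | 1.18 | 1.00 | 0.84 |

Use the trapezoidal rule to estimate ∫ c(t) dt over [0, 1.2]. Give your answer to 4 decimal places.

1.6900

h = 0.2, n = 6.
(h/2)·[y₀ + 2y₁ + 2y₂ + 2y₃ + 2y₄ + 2y₅ + y₆] = 0.1·(16.90) = 1.6900.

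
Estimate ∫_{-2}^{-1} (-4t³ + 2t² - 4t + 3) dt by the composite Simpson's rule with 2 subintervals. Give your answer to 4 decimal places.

28.6667

h = (-1 − (-2))/2 = 0.5.
Nodes t₀,…,t₂ = -2, -1.5, -1.
f(t) = -4t³ + 2t² - 4t + 3: f₀=51, f₁=27, f₂=13.
(h/3)·[f₀ + 4f₁ + f₂] = 0.166667·(172) = 28.6667.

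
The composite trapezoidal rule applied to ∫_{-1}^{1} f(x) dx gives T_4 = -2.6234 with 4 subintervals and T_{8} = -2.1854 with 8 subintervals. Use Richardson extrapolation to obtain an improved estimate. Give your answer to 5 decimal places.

R = (4·T_{8} − T_4) / 3 = (4·(-2.1854) − (-2.6234))/3 = (-6.1182)/3 = -2.03940.

-2.03940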